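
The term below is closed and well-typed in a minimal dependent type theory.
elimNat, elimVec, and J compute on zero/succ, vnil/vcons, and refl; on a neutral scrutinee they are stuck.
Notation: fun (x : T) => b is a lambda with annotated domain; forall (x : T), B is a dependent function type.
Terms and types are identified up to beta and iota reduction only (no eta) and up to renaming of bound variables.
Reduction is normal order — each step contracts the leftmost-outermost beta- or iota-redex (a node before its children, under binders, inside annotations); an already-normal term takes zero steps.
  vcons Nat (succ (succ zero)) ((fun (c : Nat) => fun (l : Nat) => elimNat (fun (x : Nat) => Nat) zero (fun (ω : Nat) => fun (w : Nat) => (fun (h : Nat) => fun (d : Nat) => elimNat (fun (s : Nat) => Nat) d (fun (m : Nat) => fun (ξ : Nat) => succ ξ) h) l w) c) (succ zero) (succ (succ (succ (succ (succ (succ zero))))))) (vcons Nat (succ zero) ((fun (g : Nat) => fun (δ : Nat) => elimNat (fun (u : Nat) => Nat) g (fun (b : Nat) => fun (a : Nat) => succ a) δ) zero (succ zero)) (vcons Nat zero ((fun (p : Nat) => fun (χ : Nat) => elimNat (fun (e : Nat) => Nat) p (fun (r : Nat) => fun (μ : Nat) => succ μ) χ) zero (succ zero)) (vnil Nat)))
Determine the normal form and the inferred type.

reduced normal form:
  vcons Nat (succ (succ zero)) (succ (succ (succ (succ (succ (succ zero)))))) (vcons Nat (succ zero) (succ zero) (vcons Nat zero (succ zero) (vnil Nat)))
the term's type:
  Vec Nat (succ (succ (succ zero)))
observation: the first redex contracted is a beta-redex; the normal form is reached in 39 normal-order steps.


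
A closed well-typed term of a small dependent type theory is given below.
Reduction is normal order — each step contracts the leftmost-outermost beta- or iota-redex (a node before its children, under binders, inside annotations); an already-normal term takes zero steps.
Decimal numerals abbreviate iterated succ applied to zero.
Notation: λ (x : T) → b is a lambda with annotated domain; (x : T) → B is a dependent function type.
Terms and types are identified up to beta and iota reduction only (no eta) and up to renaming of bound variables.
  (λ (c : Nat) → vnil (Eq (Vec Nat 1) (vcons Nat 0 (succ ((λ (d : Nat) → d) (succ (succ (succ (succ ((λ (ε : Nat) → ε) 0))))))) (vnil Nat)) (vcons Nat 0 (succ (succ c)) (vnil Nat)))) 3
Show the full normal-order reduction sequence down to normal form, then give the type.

reduction (normal order):
  (λ (c : Nat) → vnil (Eq (Vec Nat 1) (vcons Nat 0 (succ ((λ (d : Nat) → d) (succ (succ (succ (succ ((λ (ε : Nat) → ε) 0))))))) (vnil Nat)) (vcons Nat 0 (succ (succ c)) (vnil Nat)))) 3
  ~> vnil (Eq (Vec Nat 1) (vcons Nat 0 (succ ((λ (c : Nat) → c) (succ (succ (succ (succ ((λ (d : Nat) → d) 0))))))) (vnil Nat)) (vcons Nat 0 5 (vnil Nat)))
  ~> vnil (Eq (Vec Nat 1) (vcons Nat 0 (succ (succ (succ (succ (succ ((λ (c : Nat) → c) 0)))))) (vnil Nat)) (vcons Nat 0 5 (vnil Nat)))
  ~> vnil (Eq (Vec Nat 1) (vcons Nat 0 5 (vnil Nat)) (vcons Nat 0 5 (vnil Nat)))
inferred type:
  Vec (Eq (Vec Nat 1) (vcons Nat 0 5 (vnil Nat)) (vcons Nat 0 5 (vnil Nat))) 0


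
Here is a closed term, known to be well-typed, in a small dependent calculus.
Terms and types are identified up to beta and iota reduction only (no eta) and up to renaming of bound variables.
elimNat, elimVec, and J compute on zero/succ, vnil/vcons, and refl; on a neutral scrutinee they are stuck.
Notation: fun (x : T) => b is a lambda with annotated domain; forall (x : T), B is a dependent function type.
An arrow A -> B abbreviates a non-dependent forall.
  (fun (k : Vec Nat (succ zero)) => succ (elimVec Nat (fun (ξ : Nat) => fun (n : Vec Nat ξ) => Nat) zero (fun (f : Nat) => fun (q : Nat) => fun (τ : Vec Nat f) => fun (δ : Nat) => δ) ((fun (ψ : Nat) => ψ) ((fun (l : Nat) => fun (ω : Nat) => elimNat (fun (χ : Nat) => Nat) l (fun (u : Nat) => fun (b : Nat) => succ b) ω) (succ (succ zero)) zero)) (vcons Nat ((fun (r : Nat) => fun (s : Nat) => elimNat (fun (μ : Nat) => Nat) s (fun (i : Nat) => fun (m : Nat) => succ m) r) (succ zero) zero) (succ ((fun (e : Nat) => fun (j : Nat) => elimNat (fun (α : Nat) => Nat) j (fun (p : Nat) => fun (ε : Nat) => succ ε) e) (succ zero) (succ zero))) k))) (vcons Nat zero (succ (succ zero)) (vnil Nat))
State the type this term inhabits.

type:
  Nat


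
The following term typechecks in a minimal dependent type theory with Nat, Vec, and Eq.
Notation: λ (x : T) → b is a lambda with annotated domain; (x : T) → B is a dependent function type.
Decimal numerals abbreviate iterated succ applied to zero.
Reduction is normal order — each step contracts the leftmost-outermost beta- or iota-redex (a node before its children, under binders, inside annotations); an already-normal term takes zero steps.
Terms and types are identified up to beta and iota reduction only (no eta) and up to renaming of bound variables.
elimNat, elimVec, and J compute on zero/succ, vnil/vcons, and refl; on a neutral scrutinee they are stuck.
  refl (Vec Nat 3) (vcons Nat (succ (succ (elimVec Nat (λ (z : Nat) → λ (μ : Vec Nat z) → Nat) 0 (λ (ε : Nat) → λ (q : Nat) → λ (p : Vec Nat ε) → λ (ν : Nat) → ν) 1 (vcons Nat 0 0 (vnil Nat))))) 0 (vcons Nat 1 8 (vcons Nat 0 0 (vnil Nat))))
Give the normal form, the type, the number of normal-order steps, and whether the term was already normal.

normal form:
  refl (Vec Nat 3) (vcons Nat 2 0 (vcons Nat 1 8 (vcons Nat 0 0 (vnil Nat))))
the term's type:
  Eq (Vec Nat 3) (vcons Nat 2 0 (vcons Nat 1 8 (vcons Nat 0 0 (vnil Nat)))) (vcons Nat 2 0 (vcons Nat 1 8 (vcons Nat 0 0 (vnil Nat))))
steps to reach normal form (normal order): 6
started in normal form: no
first redex: an elimVec iota-redex


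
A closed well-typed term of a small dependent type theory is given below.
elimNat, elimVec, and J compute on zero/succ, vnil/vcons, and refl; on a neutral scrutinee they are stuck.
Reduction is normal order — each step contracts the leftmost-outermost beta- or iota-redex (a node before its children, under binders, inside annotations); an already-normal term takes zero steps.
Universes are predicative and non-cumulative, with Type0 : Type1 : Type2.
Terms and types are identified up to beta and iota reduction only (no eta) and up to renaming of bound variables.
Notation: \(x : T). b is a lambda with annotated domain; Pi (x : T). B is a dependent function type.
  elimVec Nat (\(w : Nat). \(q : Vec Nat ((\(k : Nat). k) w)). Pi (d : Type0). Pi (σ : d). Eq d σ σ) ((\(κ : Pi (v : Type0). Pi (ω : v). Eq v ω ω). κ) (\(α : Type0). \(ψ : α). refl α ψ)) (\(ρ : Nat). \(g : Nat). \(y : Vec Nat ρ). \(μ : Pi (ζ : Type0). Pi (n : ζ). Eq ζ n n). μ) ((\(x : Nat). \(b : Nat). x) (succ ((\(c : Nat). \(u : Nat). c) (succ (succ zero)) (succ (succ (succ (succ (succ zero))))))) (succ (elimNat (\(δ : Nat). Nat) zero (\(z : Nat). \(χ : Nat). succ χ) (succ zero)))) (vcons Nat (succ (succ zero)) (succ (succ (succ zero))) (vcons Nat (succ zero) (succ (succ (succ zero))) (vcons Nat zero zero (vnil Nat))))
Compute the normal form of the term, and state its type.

normal form:
  \(w : Type0). \(q : w). refl w q
the term's type:
  Pi (w : Type0). Pi (q : w). Eq w q q


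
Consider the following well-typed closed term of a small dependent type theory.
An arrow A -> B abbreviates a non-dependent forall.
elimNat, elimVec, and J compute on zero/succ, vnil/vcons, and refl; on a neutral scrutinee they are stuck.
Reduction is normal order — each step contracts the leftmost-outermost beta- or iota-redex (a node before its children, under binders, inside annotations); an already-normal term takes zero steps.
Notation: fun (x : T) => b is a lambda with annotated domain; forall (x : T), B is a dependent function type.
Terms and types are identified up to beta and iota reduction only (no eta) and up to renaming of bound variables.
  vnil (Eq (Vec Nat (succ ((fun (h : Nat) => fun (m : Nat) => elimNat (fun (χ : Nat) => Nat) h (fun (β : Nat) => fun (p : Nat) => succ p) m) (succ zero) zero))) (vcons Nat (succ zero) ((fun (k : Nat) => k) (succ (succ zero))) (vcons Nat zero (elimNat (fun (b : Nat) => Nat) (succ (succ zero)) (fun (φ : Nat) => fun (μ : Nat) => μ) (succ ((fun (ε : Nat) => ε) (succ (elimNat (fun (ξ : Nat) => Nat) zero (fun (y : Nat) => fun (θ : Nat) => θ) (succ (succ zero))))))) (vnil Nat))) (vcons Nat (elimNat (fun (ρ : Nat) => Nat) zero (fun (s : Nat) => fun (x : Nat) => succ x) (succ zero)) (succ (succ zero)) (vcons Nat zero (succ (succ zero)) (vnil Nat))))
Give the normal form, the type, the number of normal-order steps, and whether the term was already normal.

resulting normal form:
  vnil (Eq (Vec Nat (succ (succ zero))) (vcons Nat (succ zero) (succ (succ zero)) (vcons Nat zero (succ (succ zero)) (vnil Nat))) (vcons Nat (succ zero) (succ (succ zero)) (vcons Nat zero (succ (succ zero)) (vnil Nat))))
type:
  Vec (Eq (Vec Nat (succ (succ zero))) (vcons Nat (succ zero) (succ (succ zero)) (vcons Nat zero (succ (succ zero)) (vnil Nat))) (vcons Nat (succ zero) (succ (succ zero)) (vcons Nat zero (succ (succ zero)) (vnil Nat)))) zero
normal-order step count: 23
already normal: no
first redex: a beta-redex


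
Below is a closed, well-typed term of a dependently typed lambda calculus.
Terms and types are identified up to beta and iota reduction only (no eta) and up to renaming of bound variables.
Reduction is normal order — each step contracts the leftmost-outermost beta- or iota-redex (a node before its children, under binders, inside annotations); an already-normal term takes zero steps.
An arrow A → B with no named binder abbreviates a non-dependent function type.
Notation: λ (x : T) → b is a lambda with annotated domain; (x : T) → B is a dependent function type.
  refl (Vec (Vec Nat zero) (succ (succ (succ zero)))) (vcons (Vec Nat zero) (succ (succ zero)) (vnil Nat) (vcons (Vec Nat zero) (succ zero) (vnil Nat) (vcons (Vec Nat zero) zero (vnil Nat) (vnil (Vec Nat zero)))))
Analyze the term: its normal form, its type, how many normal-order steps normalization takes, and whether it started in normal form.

normal form:
  refl (Vec (Vec Nat zero) (succ (succ (succ zero)))) (vcons (Vec Nat zero) (succ (succ zero)) (vnil Nat) (vcons (Vec Nat zero) (succ zero) (vnil Nat) (vcons (Vec Nat zero) zero (vnil Nat) (vnil (Vec Nat zero)))))
inferred type:
  Eq (Vec (Vec Nat zero) (succ (succ (succ zero)))) (vcons (Vec Nat zero) (succ (succ zero)) (vnil Nat) (vcons (Vec Nat zero) (succ zero) (vnil Nat) (vcons (Vec Nat zero) zero (vnil Nat) (vnil (Vec Nat zero))))) (vcons (Vec Nat zero) (succ (succ zero)) (vnil Nat) (vcons (Vec Nat zero) (succ zero) (vnil Nat) (vcons (Vec Nat zero) zero (vnil Nat) (vnil (Vec Nat zero)))))
steps to reach normal form (normal order): 0
term was already normal: yes


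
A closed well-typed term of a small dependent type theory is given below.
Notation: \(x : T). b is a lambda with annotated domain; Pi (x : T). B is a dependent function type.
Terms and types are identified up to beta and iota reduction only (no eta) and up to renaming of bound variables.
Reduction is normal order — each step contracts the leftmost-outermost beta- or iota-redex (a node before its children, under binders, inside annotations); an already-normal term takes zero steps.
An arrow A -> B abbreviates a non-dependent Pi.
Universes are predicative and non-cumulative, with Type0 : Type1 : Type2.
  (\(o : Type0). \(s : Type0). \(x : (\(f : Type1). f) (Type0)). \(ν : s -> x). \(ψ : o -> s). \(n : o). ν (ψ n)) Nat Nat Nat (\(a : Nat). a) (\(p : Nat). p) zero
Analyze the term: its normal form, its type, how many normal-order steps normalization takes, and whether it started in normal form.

resulting normal form:
  zero
the term's type:
  Nat
normal-order step count: 8
term was already normal: no
first redex: a beta-redex


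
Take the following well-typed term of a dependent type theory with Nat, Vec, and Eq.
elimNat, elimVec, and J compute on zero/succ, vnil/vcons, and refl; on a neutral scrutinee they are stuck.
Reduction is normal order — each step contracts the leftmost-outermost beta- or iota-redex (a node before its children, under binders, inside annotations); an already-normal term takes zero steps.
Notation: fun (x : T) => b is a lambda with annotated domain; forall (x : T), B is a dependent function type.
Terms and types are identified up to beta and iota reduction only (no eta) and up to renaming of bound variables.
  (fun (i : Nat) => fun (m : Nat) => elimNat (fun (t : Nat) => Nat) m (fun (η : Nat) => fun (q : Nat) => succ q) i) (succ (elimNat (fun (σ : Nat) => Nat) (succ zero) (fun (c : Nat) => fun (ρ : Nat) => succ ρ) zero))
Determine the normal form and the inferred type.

resulting normal form:
  fun (i : Nat) => succ (succ i)
inferred type:
  forall (i : Nat), Nat
observation: contracting a beta-redex first, the term normalizes in 9 steps.


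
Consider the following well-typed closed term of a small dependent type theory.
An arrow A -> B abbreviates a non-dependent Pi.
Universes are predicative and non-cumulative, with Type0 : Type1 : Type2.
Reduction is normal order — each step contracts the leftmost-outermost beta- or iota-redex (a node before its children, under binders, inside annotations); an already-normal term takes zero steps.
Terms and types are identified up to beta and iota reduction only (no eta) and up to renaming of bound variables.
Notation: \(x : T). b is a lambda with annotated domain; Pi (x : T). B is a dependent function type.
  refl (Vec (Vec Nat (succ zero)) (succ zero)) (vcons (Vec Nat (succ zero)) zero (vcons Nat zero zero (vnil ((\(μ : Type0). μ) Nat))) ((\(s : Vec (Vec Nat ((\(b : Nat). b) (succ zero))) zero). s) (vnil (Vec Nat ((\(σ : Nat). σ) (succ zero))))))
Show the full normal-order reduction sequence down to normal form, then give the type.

normal-order reduction:
  refl (Vec (Vec Nat (succ zero)) (succ zero)) (vcons (Vec Nat (succ zero)) zero (vcons Nat zero zero (vnil ((\(μ : Type0). μ) Nat))) ((\(s : Vec (Vec Nat ((\(b : Nat). b) (succ zero))) zero). s) (vnil (Vec Nat ((\(σ : Nat). σ) (succ zero))))))
  ~> refl (Vec (Vec Nat (succ zero)) (succ zero)) (vcons (Vec Nat (succ zero)) zero (vcons Nat zero zero (vnil Nat)) ((\(μ : Vec (Vec Nat ((\(s : Nat). s) (succ zero))) zero). μ) (vnil (Vec Nat ((\(b : Nat). b) (succ zero))))))
  ~> refl (Vec (Vec Nat (succ zero)) (succ zero)) (vcons (Vec Nat (succ zero)) zero (vcons Nat zero zero (vnil Nat)) (vnil (Vec Nat ((\(μ : Nat). μ) (succ zero)))))
  ~> refl (Vec (Vec Nat (succ zero)) (succ zero)) (vcons (Vec Nat (succ zero)) zero (vcons Nat zero zero (vnil Nat)) (vnil (Vec Nat (succ zero))))
type:
  Eq (Vec (Vec Nat (succ zero)) (succ zero)) (vcons (Vec Nat (succ zero)) zero (vcons Nat zero zero (vnil Nat)) (vnil (Vec Nat (succ zero)))) (vcons (Vec Nat (succ zero)) zero (vcons Nat zero zero (vnil Nat)) (vnil (Vec Nat (succ zero))))


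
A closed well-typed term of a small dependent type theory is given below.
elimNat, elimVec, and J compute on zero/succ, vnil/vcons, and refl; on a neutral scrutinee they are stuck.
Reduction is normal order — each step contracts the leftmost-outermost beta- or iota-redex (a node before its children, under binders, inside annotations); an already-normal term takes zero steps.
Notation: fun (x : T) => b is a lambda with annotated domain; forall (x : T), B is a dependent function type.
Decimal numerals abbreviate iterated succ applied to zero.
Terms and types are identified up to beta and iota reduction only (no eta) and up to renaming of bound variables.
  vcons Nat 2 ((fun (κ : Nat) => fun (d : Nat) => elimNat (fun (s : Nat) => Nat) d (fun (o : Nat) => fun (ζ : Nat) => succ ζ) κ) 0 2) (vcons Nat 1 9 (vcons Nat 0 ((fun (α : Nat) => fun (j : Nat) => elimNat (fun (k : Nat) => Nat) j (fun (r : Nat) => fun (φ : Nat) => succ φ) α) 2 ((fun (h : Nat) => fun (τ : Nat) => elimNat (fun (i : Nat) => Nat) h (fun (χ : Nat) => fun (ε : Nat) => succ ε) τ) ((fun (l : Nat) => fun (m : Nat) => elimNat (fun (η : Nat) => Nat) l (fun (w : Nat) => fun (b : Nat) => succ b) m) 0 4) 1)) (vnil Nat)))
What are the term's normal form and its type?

normal form:
  vcons Nat 2 2 (vcons Nat 1 9 (vcons Nat 0 7 (vnil Nat)))
the term's type:
  Vec Nat 3


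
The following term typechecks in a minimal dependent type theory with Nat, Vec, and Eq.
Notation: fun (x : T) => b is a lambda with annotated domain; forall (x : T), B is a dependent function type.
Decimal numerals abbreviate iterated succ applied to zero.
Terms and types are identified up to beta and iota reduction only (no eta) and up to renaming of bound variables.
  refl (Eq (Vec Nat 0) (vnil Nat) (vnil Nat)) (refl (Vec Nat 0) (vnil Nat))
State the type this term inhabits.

inferred type:
  Eq (Eq (Vec Nat 0) (vnil Nat) (vnil Nat)) (refl (Vec Nat 0) (vnil Nat)) (refl (Vec Nat 0) (vnil Nat))


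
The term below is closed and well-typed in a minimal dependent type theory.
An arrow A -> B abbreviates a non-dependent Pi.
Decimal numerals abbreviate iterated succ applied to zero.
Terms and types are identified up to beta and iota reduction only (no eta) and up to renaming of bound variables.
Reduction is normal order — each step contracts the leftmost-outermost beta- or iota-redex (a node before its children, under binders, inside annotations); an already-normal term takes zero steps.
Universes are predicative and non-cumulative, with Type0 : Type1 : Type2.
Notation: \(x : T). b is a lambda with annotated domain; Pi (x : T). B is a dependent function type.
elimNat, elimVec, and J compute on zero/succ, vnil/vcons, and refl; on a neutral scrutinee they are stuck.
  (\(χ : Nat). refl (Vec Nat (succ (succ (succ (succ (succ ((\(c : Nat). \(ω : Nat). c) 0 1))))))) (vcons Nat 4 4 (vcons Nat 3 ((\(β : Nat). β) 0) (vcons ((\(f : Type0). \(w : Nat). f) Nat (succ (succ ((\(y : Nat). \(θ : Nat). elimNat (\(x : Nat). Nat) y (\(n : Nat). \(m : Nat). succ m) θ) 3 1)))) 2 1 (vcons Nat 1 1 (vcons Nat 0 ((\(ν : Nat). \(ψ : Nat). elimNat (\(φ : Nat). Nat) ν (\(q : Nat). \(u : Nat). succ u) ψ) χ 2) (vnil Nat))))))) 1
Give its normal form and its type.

resulting normal form:
  refl (Vec Nat 5) (vcons Nat 4 4 (vcons Nat 3 0 (vcons Nat 2 1 (vcons Nat 1 1 (vcons Nat 0 3 (vnil Nat))))))
inferred type:
  Eq (Vec Nat 5) (vcons Nat 4 4 (vcons Nat 3 0 (vcons Nat 2 1 (vcons Nat 1 1 (vcons Nat 0 3 (vnil Nat)))))) (vcons Nat 4 4 (vcons Nat 3 0 (vcons Nat 2 1 (vcons Nat 1 1 (vcons Nat 0 3 (vnil Nat))))))
observation: the first redex contracted is a beta-redex; the normal form is reached in 15 normal-order steps.


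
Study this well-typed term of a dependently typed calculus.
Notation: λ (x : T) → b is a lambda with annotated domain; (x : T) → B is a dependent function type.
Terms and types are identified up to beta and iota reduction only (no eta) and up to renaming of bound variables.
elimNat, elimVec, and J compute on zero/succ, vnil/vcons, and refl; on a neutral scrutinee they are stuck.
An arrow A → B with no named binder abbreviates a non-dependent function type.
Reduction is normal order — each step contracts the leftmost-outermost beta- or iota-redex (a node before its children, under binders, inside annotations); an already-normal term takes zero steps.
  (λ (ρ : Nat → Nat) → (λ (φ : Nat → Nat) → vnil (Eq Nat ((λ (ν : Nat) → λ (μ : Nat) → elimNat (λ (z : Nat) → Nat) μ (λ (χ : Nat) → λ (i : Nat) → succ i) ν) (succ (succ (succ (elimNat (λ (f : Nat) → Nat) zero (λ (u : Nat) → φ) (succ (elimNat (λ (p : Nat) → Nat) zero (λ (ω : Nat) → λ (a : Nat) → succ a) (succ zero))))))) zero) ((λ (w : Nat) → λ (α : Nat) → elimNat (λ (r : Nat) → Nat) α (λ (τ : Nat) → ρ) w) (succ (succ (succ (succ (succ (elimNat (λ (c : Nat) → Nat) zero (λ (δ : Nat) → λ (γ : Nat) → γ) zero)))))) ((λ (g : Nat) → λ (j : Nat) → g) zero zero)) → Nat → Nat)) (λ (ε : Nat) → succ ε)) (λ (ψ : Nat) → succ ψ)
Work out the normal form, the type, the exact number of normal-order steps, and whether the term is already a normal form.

resulting normal form:
  vnil (Eq Nat (succ (succ (succ (succ (succ zero))))) (succ (succ (succ (succ (succ zero))))) → Nat → Nat)
type:
  Vec (Eq Nat (succ (succ (succ (succ (succ zero))))) (succ (succ (succ (succ (succ zero))))) → Nat → Nat) zero
steps to reach normal form (normal order): 52
term was already normal: no
first contracted redex: a beta-redex


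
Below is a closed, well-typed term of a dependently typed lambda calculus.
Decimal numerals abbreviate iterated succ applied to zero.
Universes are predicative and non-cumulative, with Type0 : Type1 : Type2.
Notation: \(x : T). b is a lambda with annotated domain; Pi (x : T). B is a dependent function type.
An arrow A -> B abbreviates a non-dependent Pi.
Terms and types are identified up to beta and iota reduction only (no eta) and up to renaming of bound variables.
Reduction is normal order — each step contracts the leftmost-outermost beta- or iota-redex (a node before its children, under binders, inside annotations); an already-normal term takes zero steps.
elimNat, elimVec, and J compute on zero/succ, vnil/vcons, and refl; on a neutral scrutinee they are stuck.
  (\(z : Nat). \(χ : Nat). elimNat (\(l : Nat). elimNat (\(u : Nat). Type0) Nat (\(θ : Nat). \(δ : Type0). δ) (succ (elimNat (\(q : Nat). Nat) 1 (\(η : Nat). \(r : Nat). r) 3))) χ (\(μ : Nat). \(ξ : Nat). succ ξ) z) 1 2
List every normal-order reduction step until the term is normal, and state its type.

normal-order reduction sequence:
  (\(z : Nat). \(χ : Nat). elimNat (\(l : Nat). elimNat (\(u : Nat). Type0) Nat (\(θ : Nat). \(δ : Type0). δ) (succ (elimNat (\(q : Nat). Nat) 1 (\(η : Nat). \(r : Nat). r) 3))) χ (\(μ : Nat). \(ξ : Nat). succ ξ) z) 1 2
  ~> (\(z : Nat). elimNat (\(χ : Nat). elimNat (\(l : Nat). Type0) Nat (\(u : Nat). \(θ : Type0). θ) (succ (elimNat (\(δ : Nat). Nat) 1 (\(q : Nat). \(η : Nat). η) 3))) z (\(r : Nat). \(μ : Nat). succ μ) 1) 2
  ~> elimNat (\(z : Nat). elimNat (\(χ : Nat). Type0) Nat (\(l : Nat). \(u : Type0). u) (succ (elimNat (\(θ : Nat). Nat) 1 (\(δ : Nat). \(q : Nat). q) 3))) 2 (\(η : Nat). \(r : Nat). succ r) 1
  ~> (\(z : Nat). \(χ : Nat). succ χ) 0 (elimNat (\(l : Nat). elimNat (\(u : Nat). Type0) Nat (\(θ : Nat). \(δ : Type0). δ) (succ (elimNat (\(q : Nat). Nat) 1 (\(η : Nat). \(r : Nat). r) 3))) 2 (\(μ : Nat). \(ξ : Nat). succ ξ) 0)
  ~> (\(z : Nat). succ z) (elimNat (\(χ : Nat). elimNat (\(l : Nat). Type0) Nat (\(u : Nat). \(θ : Type0). θ) (succ (elimNat (\(δ : Nat). Nat) 1 (\(q : Nat). \(η : Nat). η) 3))) 2 (\(r : Nat). \(μ : Nat). succ μ) 0)
  ~> succ (elimNat (\(z : Nat). elimNat (\(χ : Nat). Type0) Nat (\(l : Nat). \(u : Type0). u) (succ (elimNat (\(θ : Nat). Nat) 1 (\(δ : Nat). \(q : Nat). q) 3))) 2 (\(η : Nat). \(r : Nat). succ r) 0)
  ~> 3
the term's type:
  Nat


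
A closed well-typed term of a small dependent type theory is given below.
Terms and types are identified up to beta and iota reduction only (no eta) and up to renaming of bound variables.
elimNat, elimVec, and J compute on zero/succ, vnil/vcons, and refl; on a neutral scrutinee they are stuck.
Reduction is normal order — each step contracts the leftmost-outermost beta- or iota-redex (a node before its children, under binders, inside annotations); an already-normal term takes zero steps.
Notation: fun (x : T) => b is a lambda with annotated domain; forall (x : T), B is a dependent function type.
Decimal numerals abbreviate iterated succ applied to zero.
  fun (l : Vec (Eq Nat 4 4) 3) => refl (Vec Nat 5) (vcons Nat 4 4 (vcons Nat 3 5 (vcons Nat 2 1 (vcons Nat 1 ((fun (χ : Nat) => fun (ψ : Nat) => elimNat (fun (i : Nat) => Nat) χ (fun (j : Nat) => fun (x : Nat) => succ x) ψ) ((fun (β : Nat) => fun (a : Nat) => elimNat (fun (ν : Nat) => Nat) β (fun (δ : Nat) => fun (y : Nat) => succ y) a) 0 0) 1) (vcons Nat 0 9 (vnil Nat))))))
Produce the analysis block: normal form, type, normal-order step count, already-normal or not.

normal form:
  fun (l : Vec (Eq Nat 4 4) 3) => refl (Vec Nat 5) (vcons Nat 4 4 (vcons Nat 3 5 (vcons Nat 2 1 (vcons Nat 1 1 (vcons Nat 0 9 (vnil Nat))))))
the term's type:
  forall (l : Vec (Eq Nat 4 4) 3), Eq (Vec Nat 5) (vcons Nat 4 4 (vcons Nat 3 5 (vcons Nat 2 1 (vcons Nat 1 1 (vcons Nat 0 9 (vnil Nat)))))) (vcons Nat 4 4 (vcons Nat 3 5 (vcons Nat 2 1 (vcons Nat 1 1 (vcons Nat 0 9 (vnil Nat))))))
normal-order step count: 9
already normal: no
first contracted redex: a beta-redex


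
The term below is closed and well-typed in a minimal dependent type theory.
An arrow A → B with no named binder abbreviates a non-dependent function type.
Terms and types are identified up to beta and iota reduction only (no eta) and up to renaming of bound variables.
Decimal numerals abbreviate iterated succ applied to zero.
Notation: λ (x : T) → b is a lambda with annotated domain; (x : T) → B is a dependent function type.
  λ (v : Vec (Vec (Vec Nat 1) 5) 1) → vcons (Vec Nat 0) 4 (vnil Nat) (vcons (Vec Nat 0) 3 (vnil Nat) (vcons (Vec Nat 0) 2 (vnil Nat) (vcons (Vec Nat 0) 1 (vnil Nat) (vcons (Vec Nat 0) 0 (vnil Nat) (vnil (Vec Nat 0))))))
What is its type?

inferred type:
  Vec (Vec (Vec Nat 1) 5) 1 → Vec (Vec Nat 0) 5


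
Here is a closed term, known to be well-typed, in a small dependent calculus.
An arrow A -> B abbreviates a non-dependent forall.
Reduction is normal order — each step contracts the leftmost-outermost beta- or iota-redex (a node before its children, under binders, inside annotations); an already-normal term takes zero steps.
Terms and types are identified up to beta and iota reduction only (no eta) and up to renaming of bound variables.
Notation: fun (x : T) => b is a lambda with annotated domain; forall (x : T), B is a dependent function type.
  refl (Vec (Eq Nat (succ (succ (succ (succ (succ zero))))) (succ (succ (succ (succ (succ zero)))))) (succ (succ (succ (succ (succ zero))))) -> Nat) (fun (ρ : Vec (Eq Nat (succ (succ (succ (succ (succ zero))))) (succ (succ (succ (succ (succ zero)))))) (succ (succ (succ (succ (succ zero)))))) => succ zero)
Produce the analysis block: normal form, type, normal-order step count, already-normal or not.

normal form:
  refl (Vec (Eq Nat (succ (succ (succ (succ (succ zero))))) (succ (succ (succ (succ (succ zero)))))) (succ (succ (succ (succ (succ zero))))) -> Nat) (fun (ρ : Vec (Eq Nat (succ (succ (succ (succ (succ zero))))) (succ (succ (succ (succ (succ zero)))))) (succ (succ (succ (succ (succ zero)))))) => succ zero)
type:
  Eq (Vec (Eq Nat (succ (succ (succ (succ (succ zero))))) (succ (succ (succ (succ (succ zero)))))) (succ (succ (succ (succ (succ zero))))) -> Nat) (fun (ρ : Vec (Eq Nat (succ (succ (succ (succ (succ zero))))) (succ (succ (succ (succ (succ zero)))))) (succ (succ (succ (succ (succ zero)))))) => succ zero) (fun (l : Vec (Eq Nat (succ (succ (succ (succ (succ zero))))) (succ (succ (succ (succ (succ zero)))))) (succ (succ (succ (succ (succ zero)))))) => succ zero)
normal-order step count: 0
started in normal form: yes


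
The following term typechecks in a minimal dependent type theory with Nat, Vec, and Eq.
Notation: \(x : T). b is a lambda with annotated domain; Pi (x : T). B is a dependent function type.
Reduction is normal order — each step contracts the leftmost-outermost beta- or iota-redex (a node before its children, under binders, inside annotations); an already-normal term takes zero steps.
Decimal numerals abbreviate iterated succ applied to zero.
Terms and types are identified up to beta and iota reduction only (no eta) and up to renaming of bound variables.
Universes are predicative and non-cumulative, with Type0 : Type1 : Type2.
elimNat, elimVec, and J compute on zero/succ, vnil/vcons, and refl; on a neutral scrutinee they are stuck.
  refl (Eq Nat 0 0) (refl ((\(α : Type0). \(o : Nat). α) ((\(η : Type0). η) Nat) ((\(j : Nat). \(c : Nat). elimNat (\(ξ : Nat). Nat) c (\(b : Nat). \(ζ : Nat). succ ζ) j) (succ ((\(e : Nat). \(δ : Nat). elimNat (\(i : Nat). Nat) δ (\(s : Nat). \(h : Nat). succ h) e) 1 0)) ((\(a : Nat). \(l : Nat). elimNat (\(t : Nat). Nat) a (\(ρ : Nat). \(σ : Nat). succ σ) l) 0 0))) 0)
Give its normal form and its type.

resulting normal form:
  refl (Eq Nat 0 0) (refl Nat 0)
type:
  Eq (Eq Nat 0 0) (refl Nat 0) (refl Nat 0)


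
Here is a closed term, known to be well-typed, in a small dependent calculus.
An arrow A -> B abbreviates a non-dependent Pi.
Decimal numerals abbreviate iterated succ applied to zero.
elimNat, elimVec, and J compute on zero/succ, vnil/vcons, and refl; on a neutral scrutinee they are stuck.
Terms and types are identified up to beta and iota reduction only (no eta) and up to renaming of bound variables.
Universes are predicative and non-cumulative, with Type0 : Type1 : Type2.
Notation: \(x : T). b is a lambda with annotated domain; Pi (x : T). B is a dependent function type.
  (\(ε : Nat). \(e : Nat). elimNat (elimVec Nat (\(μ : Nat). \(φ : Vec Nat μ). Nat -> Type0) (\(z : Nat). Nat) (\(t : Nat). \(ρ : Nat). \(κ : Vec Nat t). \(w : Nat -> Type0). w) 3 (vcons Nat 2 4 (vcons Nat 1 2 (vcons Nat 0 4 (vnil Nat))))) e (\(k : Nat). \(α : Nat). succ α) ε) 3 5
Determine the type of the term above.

the term's type:
  Nat


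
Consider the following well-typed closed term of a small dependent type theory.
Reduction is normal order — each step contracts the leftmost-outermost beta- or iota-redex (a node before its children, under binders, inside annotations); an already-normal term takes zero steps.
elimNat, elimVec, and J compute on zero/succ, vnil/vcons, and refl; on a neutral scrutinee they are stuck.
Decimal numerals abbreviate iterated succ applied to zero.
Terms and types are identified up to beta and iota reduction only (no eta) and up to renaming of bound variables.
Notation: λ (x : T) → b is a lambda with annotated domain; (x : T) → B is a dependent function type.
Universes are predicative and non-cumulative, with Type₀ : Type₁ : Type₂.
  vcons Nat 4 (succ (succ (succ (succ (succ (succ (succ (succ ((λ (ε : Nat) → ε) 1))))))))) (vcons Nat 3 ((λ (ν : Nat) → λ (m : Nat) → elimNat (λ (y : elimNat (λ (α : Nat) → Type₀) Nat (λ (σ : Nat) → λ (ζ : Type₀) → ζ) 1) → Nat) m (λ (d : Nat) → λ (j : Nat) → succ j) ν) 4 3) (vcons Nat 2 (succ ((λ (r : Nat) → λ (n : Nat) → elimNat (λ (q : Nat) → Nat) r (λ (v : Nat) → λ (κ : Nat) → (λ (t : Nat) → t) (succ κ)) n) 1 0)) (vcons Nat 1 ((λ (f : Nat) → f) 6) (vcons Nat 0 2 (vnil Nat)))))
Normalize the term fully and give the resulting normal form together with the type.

resulting normal form:
  vcons Nat 4 9 (vcons Nat 3 7 (vcons Nat 2 2 (vcons Nat 1 6 (vcons Nat 0 2 (vnil Nat)))))
inferred type:
  Vec Nat 5


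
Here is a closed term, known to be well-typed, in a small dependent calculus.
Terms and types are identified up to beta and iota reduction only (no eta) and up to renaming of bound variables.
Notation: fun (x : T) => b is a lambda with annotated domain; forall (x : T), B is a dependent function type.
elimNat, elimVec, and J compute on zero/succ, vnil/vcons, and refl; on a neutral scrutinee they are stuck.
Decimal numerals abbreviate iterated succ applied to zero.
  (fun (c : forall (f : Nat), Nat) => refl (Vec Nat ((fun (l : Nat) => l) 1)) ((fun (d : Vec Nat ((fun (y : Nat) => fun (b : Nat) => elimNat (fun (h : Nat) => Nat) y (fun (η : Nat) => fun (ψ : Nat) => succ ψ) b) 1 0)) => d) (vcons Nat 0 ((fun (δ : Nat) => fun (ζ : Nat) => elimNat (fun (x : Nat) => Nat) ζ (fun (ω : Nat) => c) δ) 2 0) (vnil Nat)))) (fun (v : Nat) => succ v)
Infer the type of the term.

inferred type:
  Eq (Vec Nat 1) (vcons Nat 0 2 (vnil Nat)) (vcons Nat 0 2 (vnil Nat))


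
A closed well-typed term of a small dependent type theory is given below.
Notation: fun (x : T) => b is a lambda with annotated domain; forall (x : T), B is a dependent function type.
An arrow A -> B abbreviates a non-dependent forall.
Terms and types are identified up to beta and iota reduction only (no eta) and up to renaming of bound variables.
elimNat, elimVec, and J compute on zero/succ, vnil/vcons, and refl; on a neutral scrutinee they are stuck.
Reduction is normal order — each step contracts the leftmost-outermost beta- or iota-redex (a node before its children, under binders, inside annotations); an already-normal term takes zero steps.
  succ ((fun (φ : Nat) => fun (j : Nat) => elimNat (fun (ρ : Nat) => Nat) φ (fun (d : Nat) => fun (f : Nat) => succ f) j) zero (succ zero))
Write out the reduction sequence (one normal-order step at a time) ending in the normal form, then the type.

normal-order reduction sequence:
  succ ((fun (φ : Nat) => fun (j : Nat) => elimNat (fun (ρ : Nat) => Nat) φ (fun (d : Nat) => fun (f : Nat) => succ f) j) zero (succ zero))
  ~> succ ((fun (φ : Nat) => elimNat (fun (j : Nat) => Nat) zero (fun (ρ : Nat) => fun (d : Nat) => succ d) φ) (succ zero))
  ~> succ (elimNat (fun (φ : Nat) => Nat) zero (fun (j : Nat) => fun (ρ : Nat) => succ ρ) (succ zero))
  ~> succ ((fun (φ : Nat) => fun (j : Nat) => succ j) zero (elimNat (fun (ρ : Nat) => Nat) zero (fun (d : Nat) => fun (f : Nat) => succ f) zero))
  ~> succ ((fun (φ : Nat) => succ φ) (elimNat (fun (j : Nat) => Nat) zero (fun (ρ : Nat) => fun (d : Nat) => succ d) zero))
  ~> succ (succ (elimNat (fun (φ : Nat) => Nat) zero (fun (j : Nat) => fun (ρ : Nat) => succ ρ) zero))
  ~> succ (succ zero)
inferred type:
  Nat


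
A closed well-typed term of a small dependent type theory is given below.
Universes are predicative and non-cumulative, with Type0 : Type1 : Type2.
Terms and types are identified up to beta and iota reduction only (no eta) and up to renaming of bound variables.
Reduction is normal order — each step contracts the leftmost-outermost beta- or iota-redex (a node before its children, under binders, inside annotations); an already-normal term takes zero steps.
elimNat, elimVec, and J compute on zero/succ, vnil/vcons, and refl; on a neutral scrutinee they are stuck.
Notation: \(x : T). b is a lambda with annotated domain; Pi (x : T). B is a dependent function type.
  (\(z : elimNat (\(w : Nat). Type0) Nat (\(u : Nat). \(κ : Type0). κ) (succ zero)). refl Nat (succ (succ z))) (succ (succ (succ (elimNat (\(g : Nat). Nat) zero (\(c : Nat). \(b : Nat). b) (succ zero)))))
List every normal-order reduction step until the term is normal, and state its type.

normal-order reduction:
  (\(z : elimNat (\(w : Nat). Type0) Nat (\(u : Nat). \(κ : Type0). κ) (succ zero)). refl Nat (succ (succ z))) (succ (succ (succ (elimNat (\(g : Nat). Nat) zero (\(c : Nat). \(b : Nat). b) (succ zero)))))
  ~> refl Nat (succ (succ (succ (succ (succ (elimNat (\(z : Nat). Nat) zero (\(w : Nat). \(u : Nat). u) (succ zero)))))))
  ~> refl Nat (succ (succ (succ (succ (succ ((\(z : Nat). \(w : Nat). w) zero (elimNat (\(u : Nat). Nat) zero (\(κ : Nat). \(g : Nat). g) zero)))))))
  ~> refl Nat (succ (succ (succ (succ (succ ((\(z : Nat). z) (elimNat (\(w : Nat). Nat) zero (\(u : Nat). \(κ : Nat). κ) zero)))))))
  ~> refl Nat (succ (succ (succ (succ (succ (elimNat (\(z : Nat). Nat) zero (\(w : Nat). \(u : Nat). u) zero))))))
  ~> refl Nat (succ (succ (succ (succ (succ zero)))))
the term's type:
  Eq Nat (succ (succ (succ (succ (succ zero))))) (succ (succ (succ (succ (succ zero)))))


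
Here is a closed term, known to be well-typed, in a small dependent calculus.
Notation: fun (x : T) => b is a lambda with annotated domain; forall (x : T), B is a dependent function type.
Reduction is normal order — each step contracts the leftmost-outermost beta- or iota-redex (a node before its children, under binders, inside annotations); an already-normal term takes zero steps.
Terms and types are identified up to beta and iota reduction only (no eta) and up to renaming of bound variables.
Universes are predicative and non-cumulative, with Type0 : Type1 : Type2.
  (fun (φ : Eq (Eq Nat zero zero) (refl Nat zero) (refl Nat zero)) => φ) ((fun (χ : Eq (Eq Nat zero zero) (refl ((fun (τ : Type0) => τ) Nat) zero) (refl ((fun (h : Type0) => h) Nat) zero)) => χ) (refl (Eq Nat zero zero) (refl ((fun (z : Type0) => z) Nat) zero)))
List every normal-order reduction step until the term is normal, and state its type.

normal-order reduction:
  (fun (φ : Eq (Eq Nat zero zero) (refl Nat zero) (refl Nat zero)) => φ) ((fun (χ : Eq (Eq Nat zero zero) (refl ((fun (τ : Type0) => τ) Nat) zero) (refl ((fun (h : Type0) => h) Nat) zero)) => χ) (refl (Eq Nat zero zero) (refl ((fun (z : Type0) => z) Nat) zero)))
  ~> (fun (φ : Eq (Eq Nat zero zero) (refl ((fun (χ : Type0) => χ) Nat) zero) (refl ((fun (τ : Type0) => τ) Nat) zero)) => φ) (refl (Eq Nat zero zero) (refl ((fun (h : Type0) => h) Nat) zero))
  ~> refl (Eq Nat zero zero) (refl ((fun (φ : Type0) => φ) Nat) zero)
  ~> refl (Eq Nat zero zero) (refl Nat zero)
type:
  Eq (Eq Nat zero zero) (refl Nat zero) (refl Nat zero)


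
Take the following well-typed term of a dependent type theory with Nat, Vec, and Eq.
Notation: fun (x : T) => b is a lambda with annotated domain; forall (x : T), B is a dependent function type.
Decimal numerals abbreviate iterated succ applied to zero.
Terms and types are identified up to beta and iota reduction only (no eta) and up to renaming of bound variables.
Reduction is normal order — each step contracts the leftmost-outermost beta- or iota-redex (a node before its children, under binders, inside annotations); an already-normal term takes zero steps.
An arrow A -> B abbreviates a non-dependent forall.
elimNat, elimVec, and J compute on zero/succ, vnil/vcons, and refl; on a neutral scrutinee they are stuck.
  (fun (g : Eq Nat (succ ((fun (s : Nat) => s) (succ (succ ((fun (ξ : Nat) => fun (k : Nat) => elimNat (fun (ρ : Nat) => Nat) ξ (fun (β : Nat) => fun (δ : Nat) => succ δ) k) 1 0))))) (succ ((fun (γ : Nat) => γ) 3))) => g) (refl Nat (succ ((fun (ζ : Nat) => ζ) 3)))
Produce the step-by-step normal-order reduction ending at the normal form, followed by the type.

normal-order reduction:
  (fun (g : Eq Nat (succ ((fun (s : Nat) => s) (succ (succ ((fun (ξ : Nat) => fun (k : Nat) => elimNat (fun (ρ : Nat) => Nat) ξ (fun (β : Nat) => fun (δ : Nat) => succ δ) k) 1 0))))) (succ ((fun (γ : Nat) => γ) 3))) => g) (refl Nat (succ ((fun (ζ : Nat) => ζ) 3)))
  ~> refl Nat (succ ((fun (g : Nat) => g) 3))
  ~> refl Nat 4
the term's type:
  Eq Nat 4 4


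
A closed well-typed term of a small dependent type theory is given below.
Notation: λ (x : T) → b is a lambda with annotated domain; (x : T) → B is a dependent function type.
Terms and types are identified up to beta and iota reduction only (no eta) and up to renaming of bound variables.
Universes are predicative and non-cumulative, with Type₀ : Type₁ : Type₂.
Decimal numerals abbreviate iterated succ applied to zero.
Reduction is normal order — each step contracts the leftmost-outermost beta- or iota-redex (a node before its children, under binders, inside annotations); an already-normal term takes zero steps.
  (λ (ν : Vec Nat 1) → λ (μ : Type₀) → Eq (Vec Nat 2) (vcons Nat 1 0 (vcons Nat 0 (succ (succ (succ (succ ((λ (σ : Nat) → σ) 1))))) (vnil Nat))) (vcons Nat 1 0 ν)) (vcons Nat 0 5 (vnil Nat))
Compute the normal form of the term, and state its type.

resulting normal form:
  λ (ν : Type₀) → Eq (Vec Nat 2) (vcons Nat 1 0 (vcons Nat 0 5 (vnil Nat))) (vcons Nat 1 0 (vcons Nat 0 5 (vnil Nat)))
inferred type:
  (ν : Type₀) → Type₀
observation: the leftmost-outermost redex is a beta-redex, and normalization takes 2 steps.


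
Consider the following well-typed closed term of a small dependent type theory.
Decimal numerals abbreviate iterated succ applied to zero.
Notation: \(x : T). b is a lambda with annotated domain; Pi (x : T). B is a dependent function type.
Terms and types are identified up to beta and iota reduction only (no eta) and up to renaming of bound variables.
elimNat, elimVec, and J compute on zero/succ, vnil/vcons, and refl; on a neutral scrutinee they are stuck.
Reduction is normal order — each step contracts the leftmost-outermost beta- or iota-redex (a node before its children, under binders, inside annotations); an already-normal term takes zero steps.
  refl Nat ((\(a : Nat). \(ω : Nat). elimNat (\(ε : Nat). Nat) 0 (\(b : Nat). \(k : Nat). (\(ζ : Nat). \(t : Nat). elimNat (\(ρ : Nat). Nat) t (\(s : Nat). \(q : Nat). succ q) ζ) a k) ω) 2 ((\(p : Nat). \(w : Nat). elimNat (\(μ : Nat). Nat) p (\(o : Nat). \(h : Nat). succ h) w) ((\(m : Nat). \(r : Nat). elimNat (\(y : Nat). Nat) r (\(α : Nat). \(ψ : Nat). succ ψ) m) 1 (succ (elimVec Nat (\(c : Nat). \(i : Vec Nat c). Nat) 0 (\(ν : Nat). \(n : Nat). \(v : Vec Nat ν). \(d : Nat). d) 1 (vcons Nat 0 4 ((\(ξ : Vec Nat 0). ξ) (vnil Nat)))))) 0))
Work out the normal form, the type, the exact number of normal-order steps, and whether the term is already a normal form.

reduced normal form:
  refl Nat 4
type:
  Eq Nat 4 4
steps to reach normal form (normal order): 34
already normal: no
first contracted redex: a beta-redex
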